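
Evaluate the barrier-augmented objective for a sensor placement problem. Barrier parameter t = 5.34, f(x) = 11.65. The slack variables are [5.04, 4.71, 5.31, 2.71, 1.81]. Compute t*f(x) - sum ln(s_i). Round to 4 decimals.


Step 1: Compute log-barrier.
ln values: [1.6174, 1.5497, 1.6696, 0.9969, 0.5933]
phi = -(1.6174 + 1.5497 + 1.6696 + 0.9969 + 0.5933) = -6.427
Step 2: Compute augmented objective.
t*f(x) = 5.34*11.65 = 62.211
Total = 62.211 - 6.427 = 55.784


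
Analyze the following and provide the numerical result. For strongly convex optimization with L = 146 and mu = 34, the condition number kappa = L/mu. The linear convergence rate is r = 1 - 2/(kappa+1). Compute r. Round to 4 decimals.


Step 1: Compute the condition number.
kappa = L/mu = 146/34 = 4.2941
Step 2: Compute the convergence rate.
r = 1 - 2/(kappa + 1) = 1 - 2*mu/(L + mu) = (L - mu)/(L + mu) = 112/180 = 0.6222


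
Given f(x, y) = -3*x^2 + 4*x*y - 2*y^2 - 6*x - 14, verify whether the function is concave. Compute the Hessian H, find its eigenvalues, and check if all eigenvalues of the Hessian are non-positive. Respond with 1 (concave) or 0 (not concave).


The Hessian of f(x,y) = -3*x^2 + 4*x*y - 2*y^2 - 6*x - 14 is:
H = [[-6, 4], [4, -4]]
Trace = -6 - 4 = -10
Determinant = -6*-4 - (4)^2 = 8
Discriminant = (-10)^2 - 4*8 = 68.0
Eigenvalues: lambda_1 = -9.1231, lambda_2 = -0.8769
The function is concave.

1


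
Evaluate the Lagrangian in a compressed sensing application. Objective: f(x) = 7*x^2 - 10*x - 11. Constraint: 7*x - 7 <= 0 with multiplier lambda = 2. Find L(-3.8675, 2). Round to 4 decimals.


Step 1: Evaluate f(x).
f(-3.8675) = 7*(-3.8675)^2 - 10*(-3.8675) - 11 = 132.3779
Step 2: Evaluate g(x).
g(-3.8675) = 7*-3.8675 - 7 = -34.0725
Step 3: Compute Lagrangian.
L = 132.3779 + 2*-34.0725 = 64.2329


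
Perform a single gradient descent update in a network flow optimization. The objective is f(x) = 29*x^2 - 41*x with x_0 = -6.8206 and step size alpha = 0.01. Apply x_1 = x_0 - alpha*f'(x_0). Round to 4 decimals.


We compute the gradient at x_0 and apply the update.
f'(x) = 58*x - 41
f'(-6.8206) = 58*-6.8206 - 41 = -436.5948
x_1 = -6.8206 - 0.01*-436.5948 = -2.4547


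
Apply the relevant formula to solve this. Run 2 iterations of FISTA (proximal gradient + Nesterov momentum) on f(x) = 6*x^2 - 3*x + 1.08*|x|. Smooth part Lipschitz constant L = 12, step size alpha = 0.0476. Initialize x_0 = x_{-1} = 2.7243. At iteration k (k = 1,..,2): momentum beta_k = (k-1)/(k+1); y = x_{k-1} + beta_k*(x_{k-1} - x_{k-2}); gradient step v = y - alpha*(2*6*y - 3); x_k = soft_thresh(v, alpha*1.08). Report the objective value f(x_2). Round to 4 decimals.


FISTA on f(x) = 6*x^2 - 3*x + 1.08*|x|
L = 12, alpha = 0.0476
Iteration 1: beta = 0.0, y = 2.7243 + 0.0*(2.7243 - 2.7243) = 2.7243
  grad(y) = 29.6916, v = y - alpha*grad = 1.311
  prox(v) = soft_thresh(1.311, 0.0514) = 1.2596
Iteration 2: beta = 0.3333, y = 1.2596 + 0.3333*(1.2596 - 2.7243) = 0.7713
  grad(y) = 6.2559, v = y - alpha*grad = 0.4735
  prox(v) = soft_thresh(0.4735, 0.0514) = 0.4221
f(x_2) = 6*0.4221^2 - 3*0.4221 + 1.08*|0.4221| = 0.2587


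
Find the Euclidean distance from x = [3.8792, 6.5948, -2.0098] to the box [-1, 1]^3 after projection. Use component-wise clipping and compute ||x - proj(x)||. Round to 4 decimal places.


Project each component onto [-1, 1].
clip(3.8792) = 1.0, clip(6.5948) = 1.0, clip(-2.0098) = -1.0
Projection = [1.0, 1.0, -1.0]
Squared diffs: [8.2898, 31.3018, 1.0197]
Distance = sqrt(40.6113) = 6.3727


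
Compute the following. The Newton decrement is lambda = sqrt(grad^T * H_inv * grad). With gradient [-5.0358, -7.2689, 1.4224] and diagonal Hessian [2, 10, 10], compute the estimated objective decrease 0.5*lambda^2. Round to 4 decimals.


Step 1: H is diagonal, so H^(-1) * g = [-2.5179, -0.7269, 0.1422].
Step 2: g^T H^(-1) g = sum_i g_i^2 / H_ii
  = (-5.0358)^2/2 + (-7.2689)^2/10 + (1.4224)^2/10
  = 12.6796 + 5.2837 + 0.2023 = 18.1657
Step 3: Objective decrease = 0.5 * g^T H^(-1) g = 9.0828


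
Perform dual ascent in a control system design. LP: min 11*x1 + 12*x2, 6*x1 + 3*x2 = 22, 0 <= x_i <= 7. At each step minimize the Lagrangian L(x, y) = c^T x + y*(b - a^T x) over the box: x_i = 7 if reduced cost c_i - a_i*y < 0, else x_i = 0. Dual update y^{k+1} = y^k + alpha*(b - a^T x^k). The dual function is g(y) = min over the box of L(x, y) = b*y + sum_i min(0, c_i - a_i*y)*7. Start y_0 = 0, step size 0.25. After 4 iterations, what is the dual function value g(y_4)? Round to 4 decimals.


Dual ascent for LP: min 11*x1 + 12*x2, 6*x1 + 3*x2 = 22, 0 <= x_i <= 7
Step 1: y^k = 0.0, reduced costs: (11.0, 12.0)
  x^k = (0.0, 0.0), subgradient = b - a^T x = 22.0
  y^{k+1} = 0.0 + 0.25*22.0 = 5.5
Step 2: y^k = 5.5, reduced costs: (-22.0, -4.5)
  x^k = (7.0, 7.0), subgradient = b - a^T x = -41.0
  y^{k+1} = 5.5 + 0.25*-41.0 = -4.75
Step 3: y^k = -4.75, reduced costs: (39.5, 26.25)
  x^k = (0.0, 0.0), subgradient = b - a^T x = 22.0
  y^{k+1} = -4.75 + 0.25*22.0 = 0.75
Step 4: y^k = 0.75, reduced costs: (6.5, 9.75)
  x^k = (0.0, 0.0), subgradient = b - a^T x = 22.0
  y^{k+1} = 0.75 + 0.25*22.0 = 6.25
Dual objective at y_4 = 6.25: reduced costs (-26.5, -6.75), box minimizer x = (7.0, 7.0)
g(y_4) = b*y + (c1 - a1*y)*x1 + (c2 - a2*y)*x2 = 22*6.25 + (-26.5)*7.0 + (-6.75)*7.0 = 137.5 - 185.5 - 47.25 = -95.25


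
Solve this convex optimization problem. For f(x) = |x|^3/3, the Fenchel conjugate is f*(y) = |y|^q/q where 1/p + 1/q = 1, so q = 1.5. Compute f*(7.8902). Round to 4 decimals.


The conjugate exponent q satisfies 1/p + 1/q = 1.
p = 3, so q = 3/(3 - 1) = 1.5
|y|^q = 7.8902^1.5 = 22.1632
f*(7.8902) = 22.1632 / 1.5 = 14.7755


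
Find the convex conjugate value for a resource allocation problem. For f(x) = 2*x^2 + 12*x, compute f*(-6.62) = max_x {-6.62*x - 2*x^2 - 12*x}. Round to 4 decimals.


f*(y) = sup_x {y*x - a*x^2 - b*x} = sup_x {(y-b)*x - a*x^2}
FOC: (y - b) - 2a*x = 0 => x* = (y - b)/(2a)
x* = (-6.62 - 12)/(2*2) = -4.655
f*(-6.62) = (y-b)^2/(4a) = (-6.62 - 12)^2/(4*2)
= 346.7044/8 = 43.3381


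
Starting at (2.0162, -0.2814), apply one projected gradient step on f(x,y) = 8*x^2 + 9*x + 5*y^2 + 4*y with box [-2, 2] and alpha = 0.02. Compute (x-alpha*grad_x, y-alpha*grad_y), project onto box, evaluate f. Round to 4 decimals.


Step 1: Compute gradient at (2.0162, -0.2814).
grad_x = 2*8*2.0162 + 9 = 41.2592
grad_y = 2*5*-0.2814 + 4 = 1.186
Step 2: Gradient step.
x_raw = 2.0162 - 0.02*41.2592 = 1.191
y_raw = -0.2814 - 0.02*1.186 = -0.3051
Step 3: Project onto [-2, 2].
x_proj = clip(1.191) = 1.191
y_proj = clip(-0.3051) = -0.3051
Step 4: Evaluate f.
f(1.191, -0.3051) = 21.3123


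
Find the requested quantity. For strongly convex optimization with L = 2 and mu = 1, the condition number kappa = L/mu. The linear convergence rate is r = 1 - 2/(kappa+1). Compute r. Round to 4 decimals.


Step 1: Compute the condition number.
kappa = L/mu = 2/1 = 2.0
Step 2: Compute the convergence rate.
r = 1 - 2/(kappa + 1) = 1 - 2*mu/(L + mu) = (L - mu)/(L + mu) = 1/3 = 0.3333


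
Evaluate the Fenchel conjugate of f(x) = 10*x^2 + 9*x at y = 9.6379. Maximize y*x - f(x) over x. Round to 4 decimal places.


f*(y) = sup_x {y*x - a*x^2 - b*x} = sup_x {(y-b)*x - a*x^2}
FOC: (y - b) - 2a*x = 0 => x* = (y - b)/(2a)
x* = (9.6379 - 9)/(2*10) = 0.0319
f*(9.6379) = (y-b)^2/(4a) = (9.6379 - 9)^2/(4*10)
= 0.4069/40 = 0.0102


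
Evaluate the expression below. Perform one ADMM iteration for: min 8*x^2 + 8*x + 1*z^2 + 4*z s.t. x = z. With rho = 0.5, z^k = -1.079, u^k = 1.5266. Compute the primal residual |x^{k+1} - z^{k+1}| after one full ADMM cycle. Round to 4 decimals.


ADMM iteration with rho = 0.5, z^k = -1.079, u^k = 1.5266
Step 1: x-update.
Minimize 8*x^2 + 8*x + (0.5/2)*(x + 1.079 + 1.5266)^2
FOC: (2*8 + 0.5)*x = -8 + 0.5*(-1.079 - 1.5266)
x^{k+1} = -0.5638
Step 2: z-update.
Minimize 1*z^2 + 4*z + (0.5/2)*(-0.5638 - z + 1.5266)^2
FOC: (2*1 + 0.5)*z = -4 + 0.5*(-0.5638 + 1.5266)
z^{k+1} = -1.4074
Step 3: u-update.
u^{k+1} = 1.5266 - 0.5638 + 1.4074 = 2.3702
Step 4: Primal residual = |-0.5638 + 1.4074| = 0.8436


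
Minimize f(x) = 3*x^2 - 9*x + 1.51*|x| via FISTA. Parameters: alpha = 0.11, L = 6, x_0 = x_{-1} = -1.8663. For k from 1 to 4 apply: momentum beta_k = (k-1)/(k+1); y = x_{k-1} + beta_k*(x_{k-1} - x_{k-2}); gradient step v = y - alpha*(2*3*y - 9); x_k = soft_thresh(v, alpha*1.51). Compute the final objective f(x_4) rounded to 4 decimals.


FISTA on f(x) = 3*x^2 - 9*x + 1.51*|x|
L = 6, alpha = 0.11
Iteration 1: beta = 0.0, y = -1.8663 + 0.0*(-1.8663 + 1.8663) = -1.8663
  grad(y) = -20.1978, v = y - alpha*grad = 0.3555
  prox(v) = soft_thresh(0.3555, 0.1661) = 0.1894
Iteration 2: beta = 0.3333, y = 0.1894 + 0.3333*(0.1894 + 1.8663) = 0.8746
  grad(y) = -3.7525, v = y - alpha*grad = 1.2874
  prox(v) = soft_thresh(1.2874, 0.1661) = 1.1213
Iteration 3: beta = 0.5, y = 1.1213 + 0.5*(1.1213 - 0.1894) = 1.5872
  grad(y) = 0.5232, v = y - alpha*grad = 1.5296
  prox(v) = soft_thresh(1.5296, 0.1661) = 1.3635
Iteration 4: beta = 0.6, y = 1.3635 + 0.6*(1.3635 - 1.1213) = 1.5089
  grad(y) = 0.0536, v = y - alpha*grad = 1.503
  prox(v) = soft_thresh(1.503, 0.1661) = 1.3369
f(x_4) = 3*1.3369^2 - 9*1.3369 + 1.51*|1.3369| = -4.6515


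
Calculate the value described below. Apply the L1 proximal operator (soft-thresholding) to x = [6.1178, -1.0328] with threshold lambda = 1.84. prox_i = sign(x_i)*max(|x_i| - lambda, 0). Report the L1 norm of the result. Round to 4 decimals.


Soft-thresholding with lambda = 1.84:
prox(6.1178) = sign(6.1178)*max(|6.1178| - 1.84, 0) = 4.2778
prox(-1.0328) = sign(-1.0328)*max(|-1.0328| - 1.84, 0) = 0.0
prox(x) = [4.2778, 0.0]
||prox(x)||_1 = 4.2778 + 0.0 = 4.2778


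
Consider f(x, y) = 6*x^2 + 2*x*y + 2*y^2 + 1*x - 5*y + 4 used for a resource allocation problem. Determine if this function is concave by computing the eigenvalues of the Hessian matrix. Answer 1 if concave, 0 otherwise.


The Hessian of f(x,y) = 6*x^2 + 2*x*y + 2*y^2 + 1*x - 5*y + 4 is:
H = [[12, 2], [2, 4]]
Trace = 12 + 4 = 16
Determinant = 12*4 - (2)^2 = 44
Discriminant = (16)^2 - 4*44 = 80.0
Eigenvalues: lambda_1 = 3.5279, lambda_2 = 12.4721
The function is not concave.

0


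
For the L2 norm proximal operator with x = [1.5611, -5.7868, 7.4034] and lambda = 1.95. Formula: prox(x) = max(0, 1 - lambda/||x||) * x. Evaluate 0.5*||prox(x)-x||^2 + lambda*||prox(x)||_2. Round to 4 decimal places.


Step 1: Compute ||x||.
||x|| = 9.5255
Step 2: Compute scaling factor.
scale = max(0, 1 - 1.95/9.5255) = 0.7953
Step 3: prox(x) = [1.2415, -4.6022, 5.8878]
||prox(x)|| = 7.5755
Step 4: Proximal objective.
0.5*||prox-x||^2 = 1.9013
lambda*||prox|| = 14.7722
Total = 16.6734


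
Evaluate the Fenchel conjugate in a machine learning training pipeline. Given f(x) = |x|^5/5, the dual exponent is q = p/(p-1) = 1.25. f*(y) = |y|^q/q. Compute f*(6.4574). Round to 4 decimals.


The conjugate exponent q satisfies 1/p + 1/q = 1.
p = 5, so q = 5/(5 - 1) = 1.25
|y|^q = 6.4574^1.25 = 10.2937
f*(6.4574) = 10.2937 / 1.25 = 8.235


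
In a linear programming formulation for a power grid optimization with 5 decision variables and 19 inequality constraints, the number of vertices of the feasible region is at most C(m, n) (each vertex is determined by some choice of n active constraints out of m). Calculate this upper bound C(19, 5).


Each vertex corresponds to some choice of n active constraints out of m, so the number of vertices is at most C(m, n) = m! / (n!(m-n)!).
m = 19, n = 5
Numerator: 19 * 18 * 17 * 16 * 15
Denominator: 5! = 120
C(19, 5) = 11628


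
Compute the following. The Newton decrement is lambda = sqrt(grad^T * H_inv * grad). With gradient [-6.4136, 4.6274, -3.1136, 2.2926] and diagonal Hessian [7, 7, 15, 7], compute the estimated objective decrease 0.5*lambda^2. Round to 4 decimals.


Step 1: H is diagonal, so H^(-1) * g = [-0.9162, 0.6611, -0.2076, 0.3275].
Step 2: g^T H^(-1) g = sum_i g_i^2 / H_ii
  = (-6.4136)^2/7 + (4.6274)^2/7 + (-3.1136)^2/15 + (2.2926)^2/7
  = 5.8763 + 3.059 + 0.6463 + 0.7509 = 10.3325
Step 3: Objective decrease = 0.5 * g^T H^(-1) g = 5.1662


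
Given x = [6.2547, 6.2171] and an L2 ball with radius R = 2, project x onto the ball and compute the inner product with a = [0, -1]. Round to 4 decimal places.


Step 1: Compute ||x|| (intermediates to 6 decimals).
||x|| = sqrt(6.2547^2 + 6.2171^2) = 8.818934
Step 2: Project.
Since ||x|| > R, scale = R/||x|| = 2/8.818934 = 0.226785, proj(x) = scale * x
proj(x) = [1.418472, 1.409945]
Step 3: Dot product.
a^T * proj(x) = 0*1.418472 - 1*1.409945 = -1.4099


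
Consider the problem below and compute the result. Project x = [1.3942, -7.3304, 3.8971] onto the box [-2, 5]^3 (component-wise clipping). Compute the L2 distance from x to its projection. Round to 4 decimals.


Project each component onto [-2, 5].
clip(1.3942) = 1.3942, clip(-7.3304) = -2.0, clip(3.8971) = 3.8971
Projection = [1.3942, -2.0, 3.8971]
Squared diffs: [0.0, 28.4132, 0.0]
Distance = sqrt(28.4132) = 5.3304


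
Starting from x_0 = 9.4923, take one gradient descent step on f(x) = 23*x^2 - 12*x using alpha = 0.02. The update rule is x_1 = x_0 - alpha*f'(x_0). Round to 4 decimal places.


We compute the gradient at x_0 and apply the update.
f'(x) = 46*x - 12
f'(9.4923) = 46*9.4923 - 12 = 424.6458
x_1 = 9.4923 - 0.02*424.6458 = 0.9994


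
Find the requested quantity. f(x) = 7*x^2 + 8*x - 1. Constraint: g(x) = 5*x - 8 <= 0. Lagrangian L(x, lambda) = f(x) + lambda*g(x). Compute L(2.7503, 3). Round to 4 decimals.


Step 1: Evaluate f(x).
f(2.7503) = 7*2.7503^2 + 8*2.7503 - 1 = 73.9515
Step 2: Evaluate g(x).
g(2.7503) = 5*2.7503 - 8 = 5.7515
Step 3: Compute Lagrangian.
L = 73.9515 + 3*5.7515 = 91.206


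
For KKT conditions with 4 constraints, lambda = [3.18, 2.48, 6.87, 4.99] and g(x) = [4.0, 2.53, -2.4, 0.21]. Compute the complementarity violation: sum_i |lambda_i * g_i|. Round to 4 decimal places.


KKT complementary slackness check:
lambda_1 * g_1 = 3.18 * 4.0 = 12.72
lambda_2 * g_2 = 2.48 * 2.53 = 6.2744
lambda_3 * g_3 = 6.87 * -2.4 = -16.488
lambda_4 * g_4 = 4.99 * 0.21 = 1.0479
Total violation = 12.72 + 6.2744 + 16.488 + 1.0479 = 36.5303


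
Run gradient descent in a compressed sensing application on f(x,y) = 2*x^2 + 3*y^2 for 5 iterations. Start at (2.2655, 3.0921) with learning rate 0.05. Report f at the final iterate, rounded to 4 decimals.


Gradient descent on f(x,y) = 2*x^2 + 3*y^2.
Starting point: (2.2655, 3.0921), alpha = 0.05
Step 1: grad_x = 2*2*2.2655 = 9.062, grad_y = 2*3*3.0921 = 18.5526
  x_1 = 2.2655 - 0.05*9.062 = 1.8124
  y_1 = 3.0921 - 0.05*18.5526 = 2.1645
Step 2: grad_x = 2*2*1.8124 = 7.2496, grad_y = 2*3*2.1645 = 12.9868
  x_2 = 1.8124 - 0.05*7.2496 = 1.4499
  y_2 = 2.1645 - 0.05*12.9868 = 1.5151
Step 3: grad_x = 2*2*1.4499 = 5.7997, grad_y = 2*3*1.5151 = 9.0908
  x_3 = 1.4499 - 0.05*5.7997 = 1.1599
  y_3 = 1.5151 - 0.05*9.0908 = 1.0606
Step 4: grad_x = 2*2*1.1599 = 4.6397, grad_y = 2*3*1.0606 = 6.3635
  x_4 = 1.1599 - 0.05*4.6397 = 0.9279
  y_4 = 1.0606 - 0.05*6.3635 = 0.7424
Step 5: grad_x = 2*2*0.9279 = 3.7118, grad_y = 2*3*0.7424 = 4.4545
  x_5 = 0.9279 - 0.05*3.7118 = 0.7424
  y_5 = 0.7424 - 0.05*4.4545 = 0.5197
f(0.7424, 0.5197) = 2*0.7424^2 + 3*0.5197^2 = 1.9124


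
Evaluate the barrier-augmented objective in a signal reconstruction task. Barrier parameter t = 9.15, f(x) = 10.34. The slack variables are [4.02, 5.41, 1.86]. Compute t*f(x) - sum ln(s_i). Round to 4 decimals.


Step 1: Compute log-barrier.
ln values: [1.3913, 1.6882, 0.6206]
phi = -(1.3913 + 1.6882 + 0.6206) = -3.7001
Step 2: Compute augmented objective.
t*f(x) = 9.15*10.34 = 94.611
Total = 94.611 - 3.7001 = 90.9109


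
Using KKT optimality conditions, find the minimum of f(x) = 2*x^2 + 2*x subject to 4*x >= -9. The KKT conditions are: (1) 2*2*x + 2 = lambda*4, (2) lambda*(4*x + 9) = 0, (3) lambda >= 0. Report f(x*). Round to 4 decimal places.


Step 1: Try lambda = 0 (constraint inactive).
Stationarity: 2*2*x + 2 = 0
x* = -2/(2*2) = -0.5
Check constraint: 4*-0.5 = -2.0 >= -9 -- satisfied.
Step 2: Compute optimal value.
f(x*) = 2*(-0.5)^2 + 2*(-0.5) = -0.5


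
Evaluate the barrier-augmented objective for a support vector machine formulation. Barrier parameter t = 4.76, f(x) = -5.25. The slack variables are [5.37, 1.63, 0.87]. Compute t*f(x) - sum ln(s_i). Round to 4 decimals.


Step 1: Compute log-barrier.
ln values: [1.6808, 0.4886, -0.1393]
phi = -(1.6808 + 0.4886 - 0.1393) = -2.0301
Step 2: Compute augmented objective.
t*f(x) = 4.76*-5.25 = -24.99
Total = -24.99 - 2.0301 = -27.0201


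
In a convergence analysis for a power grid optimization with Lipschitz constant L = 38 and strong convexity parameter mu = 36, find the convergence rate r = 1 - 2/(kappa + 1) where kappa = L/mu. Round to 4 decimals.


Step 1: Compute the condition number.
kappa = L/mu = 38/36 = 1.0556
Step 2: Compute the convergence rate.
r = 1 - 2/(kappa + 1) = 1 - 2*mu/(L + mu) = (L - mu)/(L + mu) = 2/74 = 0.027


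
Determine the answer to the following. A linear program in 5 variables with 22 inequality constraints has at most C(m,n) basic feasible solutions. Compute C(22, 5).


Each vertex corresponds to some choice of n active constraints out of m, so the number of vertices is at most C(m, n) = m! / (n!(m-n)!).
m = 22, n = 5
Numerator: 22 * 21 * 20 * 19 * 18
Denominator: 5! = 120
C(22, 5) = 26334


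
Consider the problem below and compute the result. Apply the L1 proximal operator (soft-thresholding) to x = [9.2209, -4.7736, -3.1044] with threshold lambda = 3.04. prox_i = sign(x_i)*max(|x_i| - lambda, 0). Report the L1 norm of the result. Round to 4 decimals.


Soft-thresholding with lambda = 3.04:
prox(9.2209) = sign(9.2209)*max(|9.2209| - 3.04, 0) = 6.1809
prox(-4.7736) = sign(-4.7736)*max(|-4.7736| - 3.04, 0) = -1.7336
prox(-3.1044) = sign(-3.1044)*max(|-3.1044| - 3.04, 0) = -0.0644
prox(x) = [6.1809, -1.7336, -0.0644]
||prox(x)||_1 = 6.1809 + 1.7336 + 0.0644 = 7.9789


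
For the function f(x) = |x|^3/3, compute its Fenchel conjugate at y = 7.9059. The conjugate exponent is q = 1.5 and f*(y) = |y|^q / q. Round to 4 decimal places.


The conjugate exponent q satisfies 1/p + 1/q = 1.
p = 3, so q = 3/(3 - 1) = 1.5
|y|^q = 7.9059^1.5 = 22.2294
f*(7.9059) = 22.2294 / 1.5 = 14.8196


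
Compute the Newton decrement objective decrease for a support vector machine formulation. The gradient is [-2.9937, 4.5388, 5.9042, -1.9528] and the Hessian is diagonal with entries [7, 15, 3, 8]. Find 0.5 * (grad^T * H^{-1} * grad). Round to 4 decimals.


Step 1: H is diagonal, so H^(-1) * g = [-0.4277, 0.3026, 1.9681, -0.2441].
Step 2: g^T H^(-1) g = sum_i g_i^2 / H_ii
  = (-2.9937)^2/7 + (4.5388)^2/15 + (5.9042)^2/3 + (-1.9528)^2/8
  = 1.2803 + 1.3734 + 11.6199 + 0.4767 = 14.7502
Step 3: Objective decrease = 0.5 * g^T H^(-1) g = 7.3751


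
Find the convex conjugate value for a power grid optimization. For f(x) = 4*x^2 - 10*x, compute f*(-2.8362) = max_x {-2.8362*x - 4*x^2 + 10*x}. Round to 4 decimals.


f*(y) = sup_x {y*x - a*x^2 - b*x} = sup_x {(y-b)*x - a*x^2}
FOC: (y - b) - 2a*x = 0 => x* = (y - b)/(2a)
x* = (-2.8362 + 10)/(2*4) = 0.8955
f*(-2.8362) = (y-b)^2/(4a) = (-2.8362 + 10)^2/(4*4)
= 51.32/16 = 3.2075


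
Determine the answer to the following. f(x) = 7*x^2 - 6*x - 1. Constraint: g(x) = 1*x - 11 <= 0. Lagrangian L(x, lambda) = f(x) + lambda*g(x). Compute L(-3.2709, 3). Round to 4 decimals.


Step 1: Evaluate f(x).
f(-3.2709) = 7*(-3.2709)^2 - 6*(-3.2709) - 1 = 93.5169
Step 2: Evaluate g(x).
g(-3.2709) = 1*-3.2709 - 11 = -14.2709
Step 3: Compute Lagrangian.
L = 93.5169 + 3*-14.2709 = 50.7042


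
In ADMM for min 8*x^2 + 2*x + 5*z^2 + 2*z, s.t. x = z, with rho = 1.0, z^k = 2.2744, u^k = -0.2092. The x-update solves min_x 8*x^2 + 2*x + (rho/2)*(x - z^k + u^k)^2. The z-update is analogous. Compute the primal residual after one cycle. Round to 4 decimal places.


ADMM iteration with rho = 1.0, z^k = 2.2744, u^k = -0.2092
Step 1: x-update.
Minimize 8*x^2 + 2*x + (1.0/2)*(x - 2.2744 - 0.2092)^2
FOC: (2*8 + 1.0)*x = -2 + 1.0*(2.2744 + 0.2092)
x^{k+1} = 0.0284
Step 2: z-update.
Minimize 5*z^2 + 2*z + (1.0/2)*(0.0284 - z - 0.2092)^2
FOC: (2*5 + 1.0)*z = -2 + 1.0*(0.0284 - 0.2092)
z^{k+1} = -0.1983
Step 3: u-update.
u^{k+1} = -0.2092 + 0.0284 + 0.1983 = 0.0175
Step 4: Primal residual = |0.0284 + 0.1983| = 0.2267


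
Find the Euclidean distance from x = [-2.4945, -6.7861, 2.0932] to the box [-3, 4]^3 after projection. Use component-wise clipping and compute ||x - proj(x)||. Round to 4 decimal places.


Project each component onto [-3, 4].
clip(-2.4945) = -2.4945, clip(-6.7861) = -3.0, clip(2.0932) = 2.0932
Projection = [-2.4945, -3.0, 2.0932]
Squared diffs: [0.0, 14.3346, 0.0]
Distance = sqrt(14.3346) = 3.7861


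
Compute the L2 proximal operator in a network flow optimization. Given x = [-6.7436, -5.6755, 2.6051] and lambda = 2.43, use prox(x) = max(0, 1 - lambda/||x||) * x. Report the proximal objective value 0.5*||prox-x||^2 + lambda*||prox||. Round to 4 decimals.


Step 1: Compute ||x||.
||x|| = 9.191
Step 2: Compute scaling factor.
scale = max(0, 1 - 2.43/9.191) = 0.7356
Step 3: prox(x) = [-4.9607, -4.175, 1.9163]
||prox(x)|| = 6.761
Step 4: Proximal objective.
0.5*||prox-x||^2 = 2.9525
lambda*||prox|| = 16.4292
Total = 19.3816


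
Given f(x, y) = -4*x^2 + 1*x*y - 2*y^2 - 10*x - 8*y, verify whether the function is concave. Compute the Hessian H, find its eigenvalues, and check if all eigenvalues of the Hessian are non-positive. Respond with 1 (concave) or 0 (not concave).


The Hessian of f(x,y) = -4*x^2 + 1*x*y - 2*y^2 - 10*x - 8*y is:
H = [[-8, 1], [1, -4]]
Trace = -8 - 4 = -12
Determinant = -8*-4 - (1)^2 = 31
Discriminant = (-12)^2 - 4*31 = 20.0
Eigenvalues: lambda_1 = -8.2361, lambda_2 = -3.7639
The function is concave.

1


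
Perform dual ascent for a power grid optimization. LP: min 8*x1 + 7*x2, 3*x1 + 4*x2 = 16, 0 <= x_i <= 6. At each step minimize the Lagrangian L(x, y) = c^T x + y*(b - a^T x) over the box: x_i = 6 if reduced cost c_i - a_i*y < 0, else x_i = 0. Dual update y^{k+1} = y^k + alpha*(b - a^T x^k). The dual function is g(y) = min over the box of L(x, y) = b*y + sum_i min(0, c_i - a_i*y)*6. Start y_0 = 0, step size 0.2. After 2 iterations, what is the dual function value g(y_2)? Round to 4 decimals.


Dual ascent for LP: min 8*x1 + 7*x2, 3*x1 + 4*x2 = 16, 0 <= x_i <= 6
Step 1: y^k = 0.0, reduced costs: (8.0, 7.0)
  x^k = (0.0, 0.0), subgradient = b - a^T x = 16.0
  y^{k+1} = 0.0 + 0.2*16.0 = 3.2
Step 2: y^k = 3.2, reduced costs: (-1.6, -5.8)
  x^k = (6.0, 6.0), subgradient = b - a^T x = -26.0
  y^{k+1} = 3.2 + 0.2*-26.0 = -2.0
Dual objective at y_2 = -2.0: reduced costs (14.0, 15.0), box minimizer x = (0.0, 0.0)
g(y_2) = b*y + (c1 - a1*y)*x1 + (c2 - a2*y)*x2 = 16*(-2.0) + 14.0*0.0 + 15.0*0.0 = -32.0 + 0.0 + 0.0 = -32.0


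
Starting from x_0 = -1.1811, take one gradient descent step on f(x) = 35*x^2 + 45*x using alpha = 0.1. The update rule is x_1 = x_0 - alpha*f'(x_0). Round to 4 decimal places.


We compute the gradient at x_0 and apply the update.
f'(x) = 70*x + 45
f'(-1.1811) = 70*-1.1811 + 45 = -37.677
x_1 = -1.1811 - 0.1*-37.677 = 2.5866


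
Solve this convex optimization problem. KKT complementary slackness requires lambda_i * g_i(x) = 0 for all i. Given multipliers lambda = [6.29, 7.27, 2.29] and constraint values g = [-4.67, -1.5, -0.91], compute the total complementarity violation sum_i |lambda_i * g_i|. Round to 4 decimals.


KKT complementary slackness check:
lambda_1 * g_1 = 6.29 * -4.67 = -29.3743
lambda_2 * g_2 = 7.27 * -1.5 = -10.905
lambda_3 * g_3 = 2.29 * -0.91 = -2.0839
Total violation = 29.3743 + 10.905 + 2.0839 = 42.3632


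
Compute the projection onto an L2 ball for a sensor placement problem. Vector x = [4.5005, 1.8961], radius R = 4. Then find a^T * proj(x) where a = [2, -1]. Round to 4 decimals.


Step 1: Compute ||x|| (intermediates to 6 decimals).
||x|| = sqrt(4.5005^2 + 1.8961^2) = 4.883615
Step 2: Project.
Since ||x|| > R, scale = R/||x|| = 4/4.883615 = 0.819065, proj(x) = scale * x
proj(x) = [3.686202, 1.553029]
Step 3: Dot product.
a^T * proj(x) = 2*3.686202 - 1*1.553029 = 5.8194


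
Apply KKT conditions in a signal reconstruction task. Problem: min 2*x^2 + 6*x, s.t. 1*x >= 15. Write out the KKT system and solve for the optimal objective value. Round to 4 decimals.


Step 1: Try lambda = 0 (constraint inactive).
x_unc = -6/(2*2) = -1.5
Check: 1*-1.5 = -1.5 < 15 -- violated!
Step 2: Constraint must be active: 1*x = 15
x* = 15/1 = 15.0
lambda = (2*2*15.0 + 6)/1 = 66.0
Step 3: Compute optimal value.
f(x*) = 2*15.0^2 + 6*15.0 = 540.0


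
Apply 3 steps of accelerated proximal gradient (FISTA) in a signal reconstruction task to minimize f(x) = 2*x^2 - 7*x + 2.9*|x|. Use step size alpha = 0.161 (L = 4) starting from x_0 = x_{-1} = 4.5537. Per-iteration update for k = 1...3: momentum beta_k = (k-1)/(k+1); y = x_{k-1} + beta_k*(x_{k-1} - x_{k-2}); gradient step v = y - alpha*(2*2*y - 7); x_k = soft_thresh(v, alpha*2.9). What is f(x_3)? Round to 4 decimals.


FISTA on f(x) = 2*x^2 - 7*x + 2.9*|x|
L = 4, alpha = 0.161
Iteration 1: beta = 0.0, y = 4.5537 + 0.0*(4.5537 - 4.5537) = 4.5537
  grad(y) = 11.2148, v = y - alpha*grad = 2.7481
  prox(v) = soft_thresh(2.7481, 0.4669) = 2.2812
Iteration 2: beta = 0.3333, y = 2.2812 + 0.3333*(2.2812 - 4.5537) = 1.5237
  grad(y) = -0.9051, v = y - alpha*grad = 1.6694
  prox(v) = soft_thresh(1.6694, 0.4669) = 1.2025
Iteration 3: beta = 0.5, y = 1.2025 + 0.5*(1.2025 - 2.2812) = 0.6632
  grad(y) = -4.3472, v = y - alpha*grad = 1.3631
  prox(v) = soft_thresh(1.3631, 0.4669) = 0.8962
f(x_3) = 2*0.8962^2 - 7*0.8962 + 2.9*|0.8962| = -2.0681


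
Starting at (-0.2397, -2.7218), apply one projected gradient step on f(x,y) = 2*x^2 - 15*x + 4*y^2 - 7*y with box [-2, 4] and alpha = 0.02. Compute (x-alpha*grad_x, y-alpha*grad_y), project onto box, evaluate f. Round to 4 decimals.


Step 1: Compute gradient at (-0.2397, -2.7218).
grad_x = 2*2*-0.2397 - 15 = -15.9588
grad_y = 2*4*-2.7218 - 7 = -28.7744
Step 2: Gradient step.
x_raw = -0.2397 - 0.02*-15.9588 = 0.0795
y_raw = -2.7218 - 0.02*-28.7744 = -2.1463
Step 3: Project onto [-2, 4].
x_proj = clip(0.0795) = 0.0795
y_proj = clip(-2.1463) = -2.0
Step 4: Evaluate f.
f(0.0795, -2.0) = 28.8205


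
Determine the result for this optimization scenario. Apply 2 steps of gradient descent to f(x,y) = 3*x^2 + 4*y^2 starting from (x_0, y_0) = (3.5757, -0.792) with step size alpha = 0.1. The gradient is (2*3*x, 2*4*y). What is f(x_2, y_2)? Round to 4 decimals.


Gradient descent on f(x,y) = 3*x^2 + 4*y^2.
Starting point: (3.5757, -0.792), alpha = 0.1
Step 1: grad_x = 2*3*3.5757 = 21.4542, grad_y = 2*4*-0.792 = -6.336
  x_1 = 3.5757 - 0.1*21.4542 = 1.4303
  y_1 = -0.792 - 0.1*-6.336 = -0.1584
Step 2: grad_x = 2*3*1.4303 = 8.5817, grad_y = 2*4*-0.1584 = -1.2672
  x_2 = 1.4303 - 0.1*8.5817 = 0.5721
  y_2 = -0.1584 - 0.1*-1.2672 = -0.0317
f(0.5721, -0.0317) = 3*0.5721^2 + 4*(-0.0317)^2 = 0.986


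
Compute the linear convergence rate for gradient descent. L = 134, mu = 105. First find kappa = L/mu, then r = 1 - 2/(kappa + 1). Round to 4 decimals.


Step 1: Compute the condition number.
kappa = L/mu = 134/105 = 1.2762
Step 2: Compute the convergence rate.
r = 1 - 2/(kappa + 1) = 1 - 2*mu/(L + mu) = (L - mu)/(L + mu) = 29/239 = 0.1213


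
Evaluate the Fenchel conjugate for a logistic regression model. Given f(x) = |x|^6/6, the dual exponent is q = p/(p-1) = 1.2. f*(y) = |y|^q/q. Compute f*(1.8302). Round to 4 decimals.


The conjugate exponent q satisfies 1/p + 1/q = 1.
p = 6, so q = 6/(6 - 1) = 1.2
|y|^q = 1.8302^1.2 = 2.0654
f*(1.8302) = 2.0654 / 1.2 = 1.7211


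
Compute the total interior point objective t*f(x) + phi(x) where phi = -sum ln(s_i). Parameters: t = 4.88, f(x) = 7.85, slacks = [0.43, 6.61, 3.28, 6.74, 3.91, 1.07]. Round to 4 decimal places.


Step 1: Compute log-barrier.
ln values: [-0.844, 1.8886, 1.1878, 1.9081, 1.3635, 0.0677]
phi = -(-0.844 + 1.8886 + 1.1878 + 1.9081 + 1.3635 + 0.0677) = -5.5717
Step 2: Compute augmented objective.
t*f(x) = 4.88*7.85 = 38.308
Total = 38.308 - 5.5717 = 32.7363


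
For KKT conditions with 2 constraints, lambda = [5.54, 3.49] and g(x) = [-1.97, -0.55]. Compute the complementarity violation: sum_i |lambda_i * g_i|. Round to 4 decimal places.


KKT complementary slackness check:
lambda_1 * g_1 = 5.54 * -1.97 = -10.9138
lambda_2 * g_2 = 3.49 * -0.55 = -1.9195
Total violation = 10.9138 + 1.9195 = 12.8333


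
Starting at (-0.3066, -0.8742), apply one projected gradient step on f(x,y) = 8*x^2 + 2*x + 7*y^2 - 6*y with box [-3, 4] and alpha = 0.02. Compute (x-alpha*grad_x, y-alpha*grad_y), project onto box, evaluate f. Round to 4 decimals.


Step 1: Compute gradient at (-0.3066, -0.8742).
grad_x = 2*8*-0.3066 + 2 = -2.9056
grad_y = 2*7*-0.8742 - 6 = -18.2388
Step 2: Gradient step.
x_raw = -0.3066 - 0.02*-2.9056 = -0.2485
y_raw = -0.8742 - 0.02*-18.2388 = -0.5094
Step 3: Project onto [-3, 4].
x_proj = clip(-0.2485) = -0.2485
y_proj = clip(-0.5094) = -0.5094
Step 4: Evaluate f.
f(-0.2485, -0.5094) = 4.8701


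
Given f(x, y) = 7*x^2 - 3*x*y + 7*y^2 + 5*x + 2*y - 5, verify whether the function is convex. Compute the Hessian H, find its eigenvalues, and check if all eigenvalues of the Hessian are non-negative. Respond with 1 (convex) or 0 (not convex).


The Hessian of f(x,y) = 7*x^2 - 3*x*y + 7*y^2 + 5*x + 2*y - 5 is:
H = [[14, -3], [-3, 14]]
Trace = 14 + 14 = 28
Determinant = 14*14 - (-3)^2 = 187
Discriminant = (28)^2 - 4*187 = 36.0
Eigenvalues: lambda_1 = 11.0, lambda_2 = 17.0
The function is convex.

1


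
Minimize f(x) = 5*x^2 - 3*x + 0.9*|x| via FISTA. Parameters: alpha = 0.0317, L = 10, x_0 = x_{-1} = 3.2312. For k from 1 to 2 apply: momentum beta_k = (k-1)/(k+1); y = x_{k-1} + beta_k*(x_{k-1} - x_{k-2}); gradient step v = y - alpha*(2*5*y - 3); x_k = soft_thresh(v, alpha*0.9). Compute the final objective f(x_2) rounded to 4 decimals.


FISTA on f(x) = 5*x^2 - 3*x + 0.9*|x|
L = 10, alpha = 0.0317
Iteration 1: beta = 0.0, y = 3.2312 + 0.0*(3.2312 - 3.2312) = 3.2312
  grad(y) = 29.312, v = y - alpha*grad = 2.302
  prox(v) = soft_thresh(2.302, 0.0285) = 2.2735
Iteration 2: beta = 0.3333, y = 2.2735 + 0.3333*(2.2735 - 3.2312) = 1.9542
  grad(y) = 16.5424, v = y - alpha*grad = 1.4298
  prox(v) = soft_thresh(1.4298, 0.0285) = 1.4013
f(x_2) = 5*1.4013^2 - 3*1.4013 + 0.9*|1.4013| = 6.8757


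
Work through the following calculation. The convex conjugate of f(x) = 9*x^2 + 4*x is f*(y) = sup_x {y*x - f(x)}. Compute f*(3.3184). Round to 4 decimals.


f*(y) = sup_x {y*x - a*x^2 - b*x} = sup_x {(y-b)*x - a*x^2}
FOC: (y - b) - 2a*x = 0 => x* = (y - b)/(2a)
x* = (3.3184 - 4)/(2*9) = -0.0379
f*(3.3184) = (y-b)^2/(4a) = (3.3184 - 4)^2/(4*9)
= 0.4646/36 = 0.0129


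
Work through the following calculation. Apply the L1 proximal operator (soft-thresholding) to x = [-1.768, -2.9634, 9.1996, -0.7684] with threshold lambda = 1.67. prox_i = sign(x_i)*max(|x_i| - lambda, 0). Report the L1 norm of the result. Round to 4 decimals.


Soft-thresholding with lambda = 1.67:
prox(-1.768) = sign(-1.768)*max(|-1.768| - 1.67, 0) = -0.098
prox(-2.9634) = sign(-2.9634)*max(|-2.9634| - 1.67, 0) = -1.2934
prox(9.1996) = sign(9.1996)*max(|9.1996| - 1.67, 0) = 7.5296
prox(-0.7684) = sign(-0.7684)*max(|-0.7684| - 1.67, 0) = 0.0
prox(x) = [-0.098, -1.2934, 7.5296, 0.0]
||prox(x)||_1 = 0.098 + 1.2934 + 7.5296 + 0.0 = 8.921


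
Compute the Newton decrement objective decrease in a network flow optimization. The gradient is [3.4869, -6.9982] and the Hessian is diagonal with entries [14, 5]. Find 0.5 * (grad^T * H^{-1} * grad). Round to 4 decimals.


Step 1: H is diagonal, so H^(-1) * g = [0.2491, -1.3996].
Step 2: g^T H^(-1) g = sum_i g_i^2 / H_ii
  = (3.4869)^2/14 + (-6.9982)^2/5
  = 0.8685 + 9.795 = 10.6634
Step 3: Objective decrease = 0.5 * g^T H^(-1) g = 5.3317


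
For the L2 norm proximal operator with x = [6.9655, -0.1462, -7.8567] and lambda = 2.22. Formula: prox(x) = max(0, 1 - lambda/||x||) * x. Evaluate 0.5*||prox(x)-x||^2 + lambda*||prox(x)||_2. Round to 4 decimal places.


Step 1: Compute ||x||.
||x|| = 10.5008
Step 2: Compute scaling factor.
scale = max(0, 1 - 2.22/10.5008) = 0.7886
Step 3: prox(x) = [5.4929, -0.1153, -6.1957]
||prox(x)|| = 8.2808
Step 4: Proximal objective.
0.5*||prox-x||^2 = 2.4642
lambda*||prox|| = 18.3834
Total = 20.8476


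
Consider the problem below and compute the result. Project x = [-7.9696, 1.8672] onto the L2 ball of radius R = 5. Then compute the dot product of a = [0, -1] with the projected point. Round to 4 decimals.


Step 1: Compute ||x|| (intermediates to 6 decimals).
||x|| = sqrt((-7.9696)^2 + 1.8672^2) = 8.185411
Step 2: Project.
Since ||x|| > R, scale = R/||x|| = 5/8.185411 = 0.610843, proj(x) = scale * x
proj(x) = [-4.868174, 1.140566]
Step 3: Dot product.
a^T * proj(x) = 0*(-4.868174) - 1*1.140566 = -1.1406


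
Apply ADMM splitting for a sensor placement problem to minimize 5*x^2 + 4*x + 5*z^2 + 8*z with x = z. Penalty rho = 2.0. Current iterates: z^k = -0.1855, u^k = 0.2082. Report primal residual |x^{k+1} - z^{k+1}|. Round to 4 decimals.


ADMM iteration with rho = 2.0, z^k = -0.1855, u^k = 0.2082
Step 1: x-update.
Minimize 5*x^2 + 4*x + (2.0/2)*(x + 0.1855 + 0.2082)^2
FOC: (2*5 + 2.0)*x = -4 + 2.0*(-0.1855 - 0.2082)
x^{k+1} = -0.399
Step 2: z-update.
Minimize 5*z^2 + 8*z + (2.0/2)*(-0.399 - z + 0.2082)^2
FOC: (2*5 + 2.0)*z = -8 + 2.0*(-0.399 + 0.2082)
z^{k+1} = -0.6985
Step 3: u-update.
u^{k+1} = 0.2082 - 0.399 + 0.6985 = 0.5077
Step 4: Primal residual = |-0.399 + 0.6985| = 0.2995


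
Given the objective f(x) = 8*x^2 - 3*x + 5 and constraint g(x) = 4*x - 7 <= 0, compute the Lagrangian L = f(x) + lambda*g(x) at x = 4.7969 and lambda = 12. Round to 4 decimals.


Step 1: Evaluate f(x).
f(4.7969) = 8*4.7969^2 - 3*4.7969 + 5 = 174.6913
Step 2: Evaluate g(x).
g(4.7969) = 4*4.7969 - 7 = 12.1876
Step 3: Compute Lagrangian.
L = 174.6913 + 12*12.1876 = 320.9425


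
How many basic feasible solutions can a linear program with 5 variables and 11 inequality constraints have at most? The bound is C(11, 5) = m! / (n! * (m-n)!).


Each vertex corresponds to some choice of n active constraints out of m, so the number of vertices is at most C(m, n) = m! / (n!(m-n)!).
m = 11, n = 5
Numerator: 11 * 10 * 9 * 8 * 7
Denominator: 5! = 120
C(11, 5) = 462


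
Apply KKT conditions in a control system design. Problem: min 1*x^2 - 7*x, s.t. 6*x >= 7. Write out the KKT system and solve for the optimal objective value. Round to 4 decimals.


Step 1: Try lambda = 0 (constraint inactive).
Stationarity: 2*1*x - 7 = 0
x* = 7/(2*1) = 3.5
Check constraint: 6*3.5 = 21.0 >= 7 -- satisfied.
Step 2: Compute optimal value.
f(x*) = 1*3.5^2 - 7*3.5 = -12.25


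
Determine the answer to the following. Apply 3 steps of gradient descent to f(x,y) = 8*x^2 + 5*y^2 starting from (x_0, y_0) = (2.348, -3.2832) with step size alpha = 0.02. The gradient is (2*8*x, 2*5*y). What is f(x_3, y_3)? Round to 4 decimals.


Gradient descent on f(x,y) = 8*x^2 + 5*y^2.
Starting point: (2.348, -3.2832), alpha = 0.02
Step 1: grad_x = 2*8*2.348 = 37.568, grad_y = 2*5*-3.2832 = -32.832
  x_1 = 2.348 - 0.02*37.568 = 1.5966
  y_1 = -3.2832 - 0.02*-32.832 = -2.6266
Step 2: grad_x = 2*8*1.5966 = 25.5462, grad_y = 2*5*-2.6266 = -26.2656
  x_2 = 1.5966 - 0.02*25.5462 = 1.0857
  y_2 = -2.6266 - 0.02*-26.2656 = -2.1012
Step 3: grad_x = 2*8*1.0857 = 17.3714, grad_y = 2*5*-2.1012 = -21.0125
  x_3 = 1.0857 - 0.02*17.3714 = 0.7383
  y_3 = -2.1012 - 0.02*-21.0125 = -1.681
f(0.7383, -1.681) = 8*0.7383^2 + 5*(-1.681)^2 = 18.4893


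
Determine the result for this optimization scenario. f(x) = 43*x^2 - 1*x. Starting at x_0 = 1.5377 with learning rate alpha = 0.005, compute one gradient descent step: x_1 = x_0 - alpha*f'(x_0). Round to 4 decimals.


We compute the gradient at x_0 and apply the update.
f'(x) = 86*x - 1
f'(1.5377) = 86*1.5377 - 1 = 131.2422
x_1 = 1.5377 - 0.005*131.2422 = 0.8815


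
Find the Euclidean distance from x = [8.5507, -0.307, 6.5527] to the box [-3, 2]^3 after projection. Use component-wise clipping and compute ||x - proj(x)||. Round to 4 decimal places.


Project each component onto [-3, 2].
clip(8.5507) = 2.0, clip(-0.307) = -0.307, clip(6.5527) = 2.0
Projection = [2.0, -0.307, 2.0]
Squared diffs: [42.9117, 0.0, 20.7271]
Distance = sqrt(63.6388) = 7.9774


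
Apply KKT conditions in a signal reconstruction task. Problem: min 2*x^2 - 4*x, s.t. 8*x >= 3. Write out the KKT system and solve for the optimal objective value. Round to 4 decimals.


Step 1: Try lambda = 0 (constraint inactive).
Stationarity: 2*2*x - 4 = 0
x* = 4/(2*2) = 1.0
Check constraint: 8*1.0 = 8.0 >= 3 -- satisfied.
Step 2: Compute optimal value.
f(x*) = 2*1.0^2 - 4*1.0 = -2.0


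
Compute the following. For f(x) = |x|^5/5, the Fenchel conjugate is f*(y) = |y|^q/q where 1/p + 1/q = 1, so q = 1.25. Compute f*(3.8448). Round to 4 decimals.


The conjugate exponent q satisfies 1/p + 1/q = 1.
p = 5, so q = 5/(5 - 1) = 1.25
|y|^q = 3.8448^1.25 = 5.3838
f*(3.8448) = 5.3838 / 1.25 = 4.3071


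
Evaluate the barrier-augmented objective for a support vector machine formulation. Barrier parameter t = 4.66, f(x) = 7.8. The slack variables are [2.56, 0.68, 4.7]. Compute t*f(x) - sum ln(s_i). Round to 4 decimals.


Step 1: Compute log-barrier.
ln values: [0.94, -0.3857, 1.5476]
phi = -(0.94 - 0.3857 + 1.5476) = -2.1019
Step 2: Compute augmented objective.
t*f(x) = 4.66*7.8 = 36.348
Total = 36.348 - 2.1019 = 34.2461


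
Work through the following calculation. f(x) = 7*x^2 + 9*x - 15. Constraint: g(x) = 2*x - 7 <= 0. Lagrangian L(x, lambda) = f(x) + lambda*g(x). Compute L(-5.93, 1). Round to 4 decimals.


Step 1: Evaluate f(x).
f(-5.93) = 7*(-5.93)^2 + 9*(-5.93) - 15 = 177.7843
Step 2: Evaluate g(x).
g(-5.93) = 2*-5.93 - 7 = -18.86
Step 3: Compute Lagrangian.
L = 177.7843 + 1*-18.86 = 158.9243


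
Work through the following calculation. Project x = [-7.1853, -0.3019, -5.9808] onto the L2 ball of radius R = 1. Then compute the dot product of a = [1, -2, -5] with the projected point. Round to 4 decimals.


Step 1: Compute ||x|| (intermediates to 6 decimals).
||x|| = sqrt((-7.1853)^2 + (-0.3019)^2 + (-5.9808)^2) = 9.35359
Step 2: Project.
Since ||x|| > R, scale = R/||x|| = 1/9.35359 = 0.106911, proj(x) = scale * x
proj(x) = [-0.768188, -0.032276, -0.639413]
Step 3: Dot product.
a^T * proj(x) = 1*(-0.768188) - 2*(-0.032276) - 5*(-0.639413) = 2.4934


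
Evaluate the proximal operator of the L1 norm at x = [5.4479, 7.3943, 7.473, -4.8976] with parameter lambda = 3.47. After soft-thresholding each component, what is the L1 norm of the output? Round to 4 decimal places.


Soft-thresholding with lambda = 3.47:
prox(5.4479) = sign(5.4479)*max(|5.4479| - 3.47, 0) = 1.9779
prox(7.3943) = sign(7.3943)*max(|7.3943| - 3.47, 0) = 3.9243
prox(7.473) = sign(7.473)*max(|7.473| - 3.47, 0) = 4.003
prox(-4.8976) = sign(-4.8976)*max(|-4.8976| - 3.47, 0) = -1.4276
prox(x) = [1.9779, 3.9243, 4.003, -1.4276]
||prox(x)||_1 = 1.9779 + 3.9243 + 4.003 + 1.4276 = 11.3328


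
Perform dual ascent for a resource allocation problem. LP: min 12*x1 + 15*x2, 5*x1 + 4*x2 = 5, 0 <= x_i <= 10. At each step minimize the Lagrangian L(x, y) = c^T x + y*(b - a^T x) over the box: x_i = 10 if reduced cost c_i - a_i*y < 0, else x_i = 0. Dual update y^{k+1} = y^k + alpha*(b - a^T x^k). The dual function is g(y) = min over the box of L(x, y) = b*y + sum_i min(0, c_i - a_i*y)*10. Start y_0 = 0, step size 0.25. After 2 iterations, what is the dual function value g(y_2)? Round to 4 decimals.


Dual ascent for LP: min 12*x1 + 15*x2, 5*x1 + 4*x2 = 5, 0 <= x_i <= 10
Step 1: y^k = 0.0, reduced costs: (12.0, 15.0)
  x^k = (0.0, 0.0), subgradient = b - a^T x = 5.0
  y^{k+1} = 0.0 + 0.25*5.0 = 1.25
Step 2: y^k = 1.25, reduced costs: (5.75, 10.0)
  x^k = (0.0, 0.0), subgradient = b - a^T x = 5.0
  y^{k+1} = 1.25 + 0.25*5.0 = 2.5
Dual objective at y_2 = 2.5: reduced costs (-0.5, 5.0), box minimizer x = (10.0, 0.0)
g(y_2) = b*y + (c1 - a1*y)*x1 + (c2 - a2*y)*x2 = 5*2.5 + (-0.5)*10.0 + 5.0*0.0 = 12.5 - 5.0 + 0.0 = 7.5


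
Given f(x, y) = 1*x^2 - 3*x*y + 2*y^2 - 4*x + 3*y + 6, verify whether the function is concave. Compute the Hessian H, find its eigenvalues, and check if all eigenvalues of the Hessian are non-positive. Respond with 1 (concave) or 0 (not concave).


The Hessian of f(x,y) = 1*x^2 - 3*x*y + 2*y^2 - 4*x + 3*y + 6 is:
H = [[2, -3], [-3, 4]]
Trace = 2 + 4 = 6
Determinant = 2*4 - (-3)^2 = -1
Discriminant = (6)^2 - 4*-1 = 40.0
Eigenvalues: lambda_1 = -0.1623, lambda_2 = 6.1623
The function is not concave.

0
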